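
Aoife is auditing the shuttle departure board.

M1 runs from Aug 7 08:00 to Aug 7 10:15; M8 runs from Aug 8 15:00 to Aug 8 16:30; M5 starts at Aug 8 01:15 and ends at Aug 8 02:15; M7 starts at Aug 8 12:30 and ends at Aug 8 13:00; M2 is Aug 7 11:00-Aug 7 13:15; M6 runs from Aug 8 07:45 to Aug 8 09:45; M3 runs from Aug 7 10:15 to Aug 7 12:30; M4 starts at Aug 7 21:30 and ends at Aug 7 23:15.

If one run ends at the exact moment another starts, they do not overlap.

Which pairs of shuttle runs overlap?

Sorted by start: M1, M3, M2, M4, M5, M6, M7, M8.
M3 starts exactly when M1 ends (back-to-back, no overlap), so nothing later overlaps M1 either.
M2 starts before M3 ends → M3 and M2 overlap.
M4 starts after M3 ends, so nothing later overlaps M3 either.
M4 starts after M2 ends, so nothing later overlaps M2 either.
M5 starts after M4 ends, so nothing later overlaps M4 either.
M6 starts after M5 ends, so nothing later overlaps M5 either.
M7 starts after M6 ends, so nothing later overlaps M6 either.
M8 starts after M7 ends.

M2 & M3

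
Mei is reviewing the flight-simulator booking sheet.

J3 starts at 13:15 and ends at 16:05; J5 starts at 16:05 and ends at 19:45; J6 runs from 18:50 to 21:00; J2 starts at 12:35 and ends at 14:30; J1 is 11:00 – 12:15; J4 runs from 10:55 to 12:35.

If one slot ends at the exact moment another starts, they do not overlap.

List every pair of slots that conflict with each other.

Sorted by start: J4, J1, J2, J3, J5, J6.
J1 starts before J4 ends → J4 and J1 overlap.
J2 starts exactly when J4 ends (back-to-back, no overlap) — done with J4.
J2 starts after J1 ends — done with J1.
J3 starts before J2 ends → J2 and J3 overlap.
J5 starts after J2 ends — done with J2.
J5 starts exactly when J3 ends (back-to-back, no overlap) — done with J3.
J6 starts before J5 ends → J5 and J6 overlap.

J1 & J4, J2 & J3, J5 & J6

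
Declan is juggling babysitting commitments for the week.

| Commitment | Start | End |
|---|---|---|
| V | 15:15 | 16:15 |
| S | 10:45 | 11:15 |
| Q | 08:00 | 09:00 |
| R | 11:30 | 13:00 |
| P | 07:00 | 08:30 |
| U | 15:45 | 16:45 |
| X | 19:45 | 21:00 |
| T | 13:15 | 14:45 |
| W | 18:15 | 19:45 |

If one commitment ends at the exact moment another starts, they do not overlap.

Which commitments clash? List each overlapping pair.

P & Q, U & V

Check each pair: they overlap iff neither finishes before the other starts.
Sorted by start: P, Q, S, R, T, V, U, W, X.
Q starts before P ends → P and Q overlap.
S starts after P ends — done with P.
S starts after Q ends — done with Q.
R starts after S ends — done with S.
T starts after R ends — done with R.
V starts after T ends — done with T.
U starts before V ends → V and U overlap.
W starts after V ends — done with V.
W starts after U ends — done with U.
X starts exactly when W ends (back-to-back, no overlap).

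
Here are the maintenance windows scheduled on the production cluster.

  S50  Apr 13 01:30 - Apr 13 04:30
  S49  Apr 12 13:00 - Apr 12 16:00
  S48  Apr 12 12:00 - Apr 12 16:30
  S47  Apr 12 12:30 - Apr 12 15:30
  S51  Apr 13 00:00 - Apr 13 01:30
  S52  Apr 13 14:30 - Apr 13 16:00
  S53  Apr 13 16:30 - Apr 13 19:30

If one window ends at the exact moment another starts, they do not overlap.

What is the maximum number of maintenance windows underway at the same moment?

3

Sort all start/end points and keep a running count:
Apr 12 12:00 start S48 → 1
Apr 12 12:30 start S47 → 2
Apr 12 13:00 start S49 → 3
Apr 12 15:30 end S47 → 2
Apr 12 16:00 end S49 → 1
Apr 12 16:30 end S48 → 0
Apr 13 00:00 start S51 → 1
Apr 13 01:30 end S51 → 0
Apr 13 01:30 start S50 → 1
Apr 13 04:30 end S50 → 0
Apr 13 14:30 start S52 → 1
Apr 13 16:00 end S52 → 0
Apr 13 16:30 start S53 → 1
Apr 13 19:30 end S53 → 0
Peak is 3, at Apr 12 13:00 (S47, S48, S49).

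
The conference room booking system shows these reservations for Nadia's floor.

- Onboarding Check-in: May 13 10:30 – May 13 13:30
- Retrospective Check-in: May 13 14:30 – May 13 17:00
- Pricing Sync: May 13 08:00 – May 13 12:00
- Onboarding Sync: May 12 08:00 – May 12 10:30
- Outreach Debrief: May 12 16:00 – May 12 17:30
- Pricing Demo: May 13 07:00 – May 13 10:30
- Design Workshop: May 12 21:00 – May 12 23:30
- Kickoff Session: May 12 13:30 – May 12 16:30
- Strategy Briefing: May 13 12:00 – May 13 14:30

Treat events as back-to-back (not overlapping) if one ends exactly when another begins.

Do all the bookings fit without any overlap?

Sorted by start: Onboarding Sync, Kickoff Session, Outreach Debrief, Design Workshop, Pricing Demo, Pricing Sync, Onboarding Check-in, Strategy Briefing, Retrospective Check-in.
Kickoff Session starts after Onboarding Sync ends; Onboarding Sync is clear from here.
Outreach Debrief starts before Kickoff Session ends → Kickoff Session and Outreach Debrief overlap.
That's a conflict, so the schedule is not conflict-free.

No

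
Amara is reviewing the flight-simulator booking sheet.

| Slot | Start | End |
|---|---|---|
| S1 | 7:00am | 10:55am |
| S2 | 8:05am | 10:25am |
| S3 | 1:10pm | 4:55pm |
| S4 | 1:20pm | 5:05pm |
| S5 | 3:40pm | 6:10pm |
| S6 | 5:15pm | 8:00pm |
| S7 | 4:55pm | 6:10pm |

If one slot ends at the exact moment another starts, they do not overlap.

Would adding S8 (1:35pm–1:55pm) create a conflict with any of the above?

Yes — it overlaps S3, S4

S1: ends 10:55am at or before S8 starts 1:35pm → clear.
S2: ends 10:25am at or before S8 starts 1:35pm → clear.
S3: starts 1:10pm before S8 ends 1:55pm, and ends 4:55pm after S8 starts 1:35pm → overlap.
S4: starts 1:20pm before S8 ends 1:55pm, and ends 5:05pm after S8 starts 1:35pm → overlap.
S5: starts 3:40pm at or after S8 ends 1:55pm → clear.
S7: starts 4:55pm at or after S8 ends 1:55pm → clear.
S6: starts 5:15pm at or after S8 ends 1:55pm → clear.
S8 overlaps S3, S4.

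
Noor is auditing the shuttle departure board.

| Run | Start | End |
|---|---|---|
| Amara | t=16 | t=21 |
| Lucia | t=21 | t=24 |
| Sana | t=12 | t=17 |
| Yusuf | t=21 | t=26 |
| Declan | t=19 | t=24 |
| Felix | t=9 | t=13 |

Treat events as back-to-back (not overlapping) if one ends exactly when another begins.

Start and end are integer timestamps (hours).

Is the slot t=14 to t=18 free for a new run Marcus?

No — it overlaps Amara, Sana

Felix: ends t=13 at or before Marcus starts t=14 → clear.
Sana: starts t=12 before Marcus ends t=18, and ends t=17 after Marcus starts t=14 → overlap.
Amara: starts t=16 before Marcus ends t=18, and ends t=21 after Marcus starts t=14 → overlap.
Declan: starts t=19 at or after Marcus ends t=18 → clear.
Lucia: starts t=21 at or after Marcus ends t=18 → clear.
Yusuf: starts t=21 at or after Marcus ends t=18 → clear.
Marcus overlaps Sana, Amara.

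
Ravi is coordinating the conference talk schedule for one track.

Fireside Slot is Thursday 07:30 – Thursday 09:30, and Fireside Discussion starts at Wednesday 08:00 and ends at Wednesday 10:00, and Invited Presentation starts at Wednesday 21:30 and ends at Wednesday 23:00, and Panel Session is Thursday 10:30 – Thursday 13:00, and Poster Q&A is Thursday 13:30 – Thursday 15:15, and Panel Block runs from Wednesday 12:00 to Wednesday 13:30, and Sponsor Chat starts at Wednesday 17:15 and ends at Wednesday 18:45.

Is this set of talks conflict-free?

Yes

Two intervals overlap when each starts before the other ends.
Sorted by start: Fireside Discussion, Panel Block, Sponsor Chat, Invited Presentation, Fireside Slot, Panel Session, Poster Q&A.
Panel Block starts after Fireside Discussion ends, so nothing later overlaps Fireside Discussion either.
Sponsor Chat starts after Panel Block ends, so nothing later overlaps Panel Block either.
Invited Presentation starts after Sponsor Chat ends, so nothing later overlaps Sponsor Chat either.
Fireside Slot starts after Invited Presentation ends, so nothing later overlaps Invited Presentation either.
Panel Session starts after Fireside Slot ends, so nothing later overlaps Fireside Slot either.
Poster Q&A starts after Panel Session ends.
Every pair is clear; the schedule has no overlaps.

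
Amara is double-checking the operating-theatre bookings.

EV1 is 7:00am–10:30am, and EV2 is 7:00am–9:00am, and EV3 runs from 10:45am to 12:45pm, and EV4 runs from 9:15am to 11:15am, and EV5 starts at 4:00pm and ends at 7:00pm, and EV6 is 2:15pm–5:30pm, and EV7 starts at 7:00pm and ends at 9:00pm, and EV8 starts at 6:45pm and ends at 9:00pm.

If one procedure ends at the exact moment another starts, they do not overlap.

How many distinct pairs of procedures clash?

Sorted by start: EV1, EV2, EV4, EV3, EV6, EV5, EV8, EV7.
EV2 starts before EV1 ends → EV1 and EV2 overlap.
EV4 starts before EV1 ends → EV1 and EV4 overlap.
EV3 starts after EV1 ends; EV1 is clear from here.
EV4 starts after EV2 ends; EV2 is clear from here.
EV3 starts before EV4 ends → EV4 and EV3 overlap.
EV6 starts after EV4 ends; EV4 is clear from here.
EV6 starts after EV3 ends; EV3 is clear from here.
EV5 starts before EV6 ends → EV6 and EV5 overlap.
EV8 starts after EV6 ends; EV6 is clear from here.
EV8 starts before EV5 ends → EV5 and EV8 overlap.
EV7 starts exactly when EV5 ends (back-to-back, no overlap).
EV7 starts before EV8 ends → EV8 and EV7 overlap.
Overlapping pairs: EV1 & EV2, EV1 & EV4, EV3 & EV4, EV5 & EV6, EV5 & EV8, EV7 & EV8 — 6 in total.

6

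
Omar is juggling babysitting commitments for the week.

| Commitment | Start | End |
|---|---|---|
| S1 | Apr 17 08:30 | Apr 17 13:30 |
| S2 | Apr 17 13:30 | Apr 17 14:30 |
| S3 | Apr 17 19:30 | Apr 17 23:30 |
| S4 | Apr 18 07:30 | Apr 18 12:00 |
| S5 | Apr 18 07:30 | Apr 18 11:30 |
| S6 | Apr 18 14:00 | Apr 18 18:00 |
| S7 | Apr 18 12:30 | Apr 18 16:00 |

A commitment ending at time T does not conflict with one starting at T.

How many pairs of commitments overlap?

Sorted by start: S1, S2, S3, S4, S5, S7, S6.
S2 starts exactly when S1 ends (back-to-back, no overlap); S1 is clear from here.
S3 starts after S2 ends; S2 is clear from here.
S4 starts after S3 ends; S3 is clear from here.
S5 starts before S4 ends → S4 and S5 overlap.
S7 starts after S4 ends; S4 is clear from here.
S7 starts after S5 ends; S5 is clear from here.
S6 starts before S7 ends → S7 and S6 overlap.
Overlapping pairs: S4 & S5, S6 & S7 — 2 in total.

2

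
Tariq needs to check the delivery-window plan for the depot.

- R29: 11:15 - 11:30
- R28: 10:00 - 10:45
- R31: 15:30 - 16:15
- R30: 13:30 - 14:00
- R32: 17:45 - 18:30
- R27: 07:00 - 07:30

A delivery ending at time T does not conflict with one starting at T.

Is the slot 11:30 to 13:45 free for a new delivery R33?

R27: ends 07:30 at or before R33 starts 11:30 → clear.
R28: ends 10:45 at or before R33 starts 11:30 → clear.
R29: ends 11:30 at or before R33 starts 11:30 → clear.
R30: starts 13:30 before R33 ends 13:45, and ends 14:00 after R33 starts 11:30 → overlap.
R31: starts 15:30 at or after R33 ends 13:45 → clear.
R32: starts 17:45 at or after R33 ends 13:45 → clear.
R33 overlaps R30.

No — it overlaps R30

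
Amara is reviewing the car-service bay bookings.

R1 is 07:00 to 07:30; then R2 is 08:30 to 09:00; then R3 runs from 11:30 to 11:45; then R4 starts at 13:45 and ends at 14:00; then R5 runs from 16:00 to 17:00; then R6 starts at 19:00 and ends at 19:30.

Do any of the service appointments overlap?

No

Sorted by start: R1, R2, R3, R4, R5, R6.
R2 starts after R1 ends — done with R1.
R3 starts after R2 ends — done with R2.
R4 starts after R3 ends — done with R3.
R5 starts after R4 ends — done with R4.
R6 starts after R5 ends.
Every pair is clear; the schedule has no overlaps.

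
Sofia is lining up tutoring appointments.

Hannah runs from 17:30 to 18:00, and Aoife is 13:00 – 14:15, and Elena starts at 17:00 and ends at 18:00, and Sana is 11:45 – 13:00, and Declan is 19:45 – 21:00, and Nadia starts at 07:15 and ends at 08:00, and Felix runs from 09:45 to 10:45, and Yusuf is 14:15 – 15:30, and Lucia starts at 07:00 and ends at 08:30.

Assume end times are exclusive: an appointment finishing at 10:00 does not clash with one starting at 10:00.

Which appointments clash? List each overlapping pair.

Elena & Hannah, Lucia & Nadia

Sorted by start: Lucia, Nadia, Felix, Sana, Aoife, Yusuf, Elena, Hannah, Declan.
Nadia starts before Lucia ends → Lucia and Nadia overlap.
Felix starts after Lucia ends, so Lucia has no further overlaps.
Felix starts after Nadia ends, so Nadia has no further overlaps.
Sana starts after Felix ends, so Felix has no further overlaps.
Aoife starts exactly when Sana ends (back-to-back, no overlap), so Sana has no further overlaps.
Yusuf starts exactly when Aoife ends (back-to-back, no overlap), so Aoife has no further overlaps.
Elena starts after Yusuf ends, so Yusuf has no further overlaps.
Hannah starts before Elena ends → Elena and Hannah overlap.
Declan starts after Elena ends.
Declan starts after Hannah ends.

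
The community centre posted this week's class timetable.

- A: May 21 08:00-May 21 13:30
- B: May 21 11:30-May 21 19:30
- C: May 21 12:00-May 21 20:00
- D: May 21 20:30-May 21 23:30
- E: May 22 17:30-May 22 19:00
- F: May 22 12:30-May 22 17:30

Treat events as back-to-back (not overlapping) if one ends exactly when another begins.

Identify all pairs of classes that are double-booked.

Sorted by start: A, B, C, D, F, E.
B starts before A ends → A and B overlap.
C starts before A ends → A and C overlap.
D starts after A ends; A is clear from here.
C starts before B ends → B and C overlap.
D starts after B ends; B is clear from here.
D starts after C ends; C is clear from here.
F starts after D ends; D is clear from here.
E starts exactly when F ends (back-to-back, no overlap).

A & B, A & C, B & C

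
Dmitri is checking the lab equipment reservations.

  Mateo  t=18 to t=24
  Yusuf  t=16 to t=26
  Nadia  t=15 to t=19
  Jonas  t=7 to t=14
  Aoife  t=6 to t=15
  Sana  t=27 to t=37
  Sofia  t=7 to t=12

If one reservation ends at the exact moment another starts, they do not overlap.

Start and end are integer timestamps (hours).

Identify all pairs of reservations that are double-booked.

Aoife & Jonas, Aoife & Sofia, Jonas & Sofia, Mateo & Nadia, Mateo & Yusuf, Nadia & Yusuf

Two intervals overlap when each starts before the other ends.
Sorted by start: Aoife, Jonas, Sofia, Nadia, Yusuf, Mateo, Sana.
Jonas starts before Aoife ends → Aoife and Jonas overlap.
Sofia starts before Aoife ends → Aoife and Sofia overlap.
Nadia starts exactly when Aoife ends (back-to-back, no overlap), so nothing later overlaps Aoife either.
Sofia starts before Jonas ends → Jonas and Sofia overlap.
Nadia starts after Jonas ends, so nothing later overlaps Jonas either.
Nadia starts after Sofia ends, so nothing later overlaps Sofia either.
Yusuf starts before Nadia ends → Nadia and Yusuf overlap.
Mateo starts before Nadia ends → Nadia and Mateo overlap.
Sana starts after Nadia ends.
Mateo starts before Yusuf ends → Yusuf and Mateo overlap.
Sana starts after Yusuf ends.
Sana starts after Mateo ends.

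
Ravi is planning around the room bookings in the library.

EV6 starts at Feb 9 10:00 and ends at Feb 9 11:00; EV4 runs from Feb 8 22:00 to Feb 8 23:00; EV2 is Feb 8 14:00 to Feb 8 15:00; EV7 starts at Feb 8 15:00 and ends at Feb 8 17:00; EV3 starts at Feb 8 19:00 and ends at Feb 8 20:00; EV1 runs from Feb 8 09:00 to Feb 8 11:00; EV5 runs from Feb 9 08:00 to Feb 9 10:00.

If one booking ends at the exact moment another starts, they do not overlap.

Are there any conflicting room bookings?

No

Sorted by start: EV1, EV2, EV7, EV3, EV4, EV5, EV6.
EV2 starts after EV1 ends; EV1 is clear from here.
EV7 starts exactly when EV2 ends (back-to-back, no overlap); EV2 is clear from here.
EV3 starts after EV7 ends; EV7 is clear from here.
EV4 starts after EV3 ends; EV3 is clear from here.
EV5 starts after EV4 ends; EV4 is clear from here.
EV6 starts exactly when EV5 ends (back-to-back, no overlap).
Every pair is clear; the schedule has no overlaps.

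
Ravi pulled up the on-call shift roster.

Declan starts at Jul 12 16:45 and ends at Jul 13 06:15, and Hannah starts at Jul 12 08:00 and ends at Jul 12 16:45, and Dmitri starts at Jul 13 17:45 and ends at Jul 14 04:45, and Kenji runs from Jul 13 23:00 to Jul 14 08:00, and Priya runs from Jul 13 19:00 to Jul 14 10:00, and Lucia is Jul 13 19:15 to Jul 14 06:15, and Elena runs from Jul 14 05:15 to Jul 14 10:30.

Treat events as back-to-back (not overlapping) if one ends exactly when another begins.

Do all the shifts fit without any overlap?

Two intervals overlap when each starts before the other ends.
Sorted by start: Hannah, Declan, Dmitri, Priya, Lucia, Kenji, Elena.
Declan starts exactly when Hannah ends (back-to-back, no overlap); Hannah is clear from here.
Dmitri starts after Declan ends; Declan is clear from here.
Priya starts before Dmitri ends → Dmitri and Priya overlap.
That's a conflict, so the schedule is not conflict-free.

No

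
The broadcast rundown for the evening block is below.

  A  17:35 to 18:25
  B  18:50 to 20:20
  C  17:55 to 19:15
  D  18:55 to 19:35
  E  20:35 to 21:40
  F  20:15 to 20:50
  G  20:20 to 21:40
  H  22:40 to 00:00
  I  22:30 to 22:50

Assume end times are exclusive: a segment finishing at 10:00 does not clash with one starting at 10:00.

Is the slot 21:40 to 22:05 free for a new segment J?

A: ends 18:25 at or before J starts 21:40 → clear.
C: ends 19:15 at or before J starts 21:40 → clear.
B: ends 20:20 at or before J starts 21:40 → clear.
D: ends 19:35 at or before J starts 21:40 → clear.
F: ends 20:50 at or before J starts 21:40 → clear.
G: ends 21:40 at or before J starts 21:40 → clear.
E: ends 21:40 at or before J starts 21:40 → clear.
I: starts 22:30 at or after J ends 22:05 → clear.
H: starts 22:40 at or after J ends 22:05 → clear.

Yes — the slot is free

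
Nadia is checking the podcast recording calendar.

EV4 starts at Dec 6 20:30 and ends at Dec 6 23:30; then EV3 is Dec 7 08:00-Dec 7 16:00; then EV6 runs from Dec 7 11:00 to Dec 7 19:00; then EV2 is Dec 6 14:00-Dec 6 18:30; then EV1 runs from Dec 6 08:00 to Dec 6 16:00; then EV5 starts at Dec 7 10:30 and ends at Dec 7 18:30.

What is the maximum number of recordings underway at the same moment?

Sort all start/end points and keep a running count:
Dec 6 08:00 start EV1 → 1
Dec 6 14:00 start EV2 → 2
Dec 6 16:00 end EV1 → 1
Dec 6 18:30 end EV2 → 0
Dec 6 20:30 start EV4 → 1
Dec 6 23:30 end EV4 → 0
Dec 7 08:00 start EV3 → 1
Dec 7 10:30 start EV5 → 2
Dec 7 11:00 start EV6 → 3
Dec 7 16:00 end EV3 → 2
Dec 7 18:30 end EV5 → 1
Dec 7 19:00 end EV6 → 0
Peak is 3, at Dec 7 11:00 (EV3, EV5, EV6).

3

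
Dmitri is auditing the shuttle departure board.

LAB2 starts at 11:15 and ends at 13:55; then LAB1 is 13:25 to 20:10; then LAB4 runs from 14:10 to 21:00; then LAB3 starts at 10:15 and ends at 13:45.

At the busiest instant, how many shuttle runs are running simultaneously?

3

Walk through starts and ends in time order (an end at T is processed before a start at T):
10:15 start LAB3 → 1
11:15 start LAB2 → 2
13:25 start LAB1 → 3
13:45 end LAB3 → 2
13:55 end LAB2 → 1
14:10 start LAB4 → 2
20:10 end LAB1 → 1
21:00 end LAB4 → 0
Peak is 3, at 13:25 (LAB1, LAB2, LAB3).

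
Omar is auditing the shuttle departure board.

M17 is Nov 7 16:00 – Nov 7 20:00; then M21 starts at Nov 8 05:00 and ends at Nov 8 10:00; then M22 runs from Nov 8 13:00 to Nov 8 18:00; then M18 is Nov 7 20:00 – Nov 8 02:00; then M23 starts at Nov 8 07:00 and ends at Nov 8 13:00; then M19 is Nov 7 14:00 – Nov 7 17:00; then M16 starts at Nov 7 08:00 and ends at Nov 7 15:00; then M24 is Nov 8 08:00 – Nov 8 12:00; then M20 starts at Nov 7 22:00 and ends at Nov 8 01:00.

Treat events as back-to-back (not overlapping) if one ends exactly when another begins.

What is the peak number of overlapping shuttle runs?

Walk through starts and ends in time order (an end at T is processed before a start at T):
Nov 7 08:00 start M16 → 1
Nov 7 14:00 start M19 → 2
Nov 7 15:00 end M16 → 1
Nov 7 16:00 start M17 → 2
Nov 7 17:00 end M19 → 1
Nov 7 20:00 end M17 → 0
Nov 7 20:00 start M18 → 1
Nov 7 22:00 start M20 → 2
Nov 8 01:00 end M20 → 1
Nov 8 02:00 end M18 → 0
Nov 8 05:00 start M21 → 1
Nov 8 07:00 start M23 → 2
Nov 8 08:00 start M24 → 3
Nov 8 10:00 end M21 → 2
Nov 8 12:00 end M24 → 1
Nov 8 13:00 end M23 → 0
Nov 8 13:00 start M22 → 1
Nov 8 18:00 end M22 → 0
Peak is 3, at Nov 8 08:00 (M21, M23, M24).

3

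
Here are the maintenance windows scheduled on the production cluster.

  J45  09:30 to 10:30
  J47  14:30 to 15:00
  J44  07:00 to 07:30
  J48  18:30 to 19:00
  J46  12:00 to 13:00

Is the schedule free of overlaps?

Sorted by start: J44, J45, J46, J47, J48.
J45 starts after J44 ends; J44 is clear from here.
J46 starts after J45 ends; J45 is clear from here.
J47 starts after J46 ends; J46 is clear from here.
J48 starts after J47 ends.
Every pair is clear; the schedule has no overlaps.

Yes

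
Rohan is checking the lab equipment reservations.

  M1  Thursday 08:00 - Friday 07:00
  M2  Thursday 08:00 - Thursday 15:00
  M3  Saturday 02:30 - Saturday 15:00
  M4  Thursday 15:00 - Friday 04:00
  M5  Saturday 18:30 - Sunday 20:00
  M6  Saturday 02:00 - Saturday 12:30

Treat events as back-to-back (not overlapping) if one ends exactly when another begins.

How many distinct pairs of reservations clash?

3

Check each pair: they overlap iff neither finishes before the other starts.
Sorted by start: M1, M2, M4, M6, M3, M5.
M2 starts before M1 ends → M1 and M2 overlap.
M4 starts before M1 ends → M1 and M4 overlap.
M6 starts after M1 ends, so M1 has no further overlaps.
M4 starts exactly when M2 ends (back-to-back, no overlap), so M2 has no further overlaps.
M6 starts after M4 ends, so M4 has no further overlaps.
M3 starts before M6 ends → M6 and M3 overlap.
M5 starts after M6 ends.
M5 starts after M3 ends.
Overlapping pairs: M1 & M2, M1 & M4, M3 & M6 — 3 in total.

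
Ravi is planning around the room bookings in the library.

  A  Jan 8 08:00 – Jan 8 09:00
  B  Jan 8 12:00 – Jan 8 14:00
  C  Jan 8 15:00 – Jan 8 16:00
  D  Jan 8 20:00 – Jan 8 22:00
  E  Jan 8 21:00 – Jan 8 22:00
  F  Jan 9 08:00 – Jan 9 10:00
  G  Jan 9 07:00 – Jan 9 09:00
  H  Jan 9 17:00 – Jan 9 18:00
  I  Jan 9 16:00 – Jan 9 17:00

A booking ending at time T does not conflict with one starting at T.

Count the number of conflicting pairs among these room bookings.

Sorted by start: A, B, C, D, E, G, F, I, H.
B starts after A ends — done with A.
C starts after B ends — done with B.
D starts after C ends — done with C.
E starts before D ends → D and E overlap.
G starts after D ends — done with D.
G starts after E ends — done with E.
F starts before G ends → G and F overlap.
I starts after G ends — done with G.
I starts after F ends — done with F.
H starts exactly when I ends (back-to-back, no overlap).
Overlapping pairs: D & E, F & G — 2 in total.

2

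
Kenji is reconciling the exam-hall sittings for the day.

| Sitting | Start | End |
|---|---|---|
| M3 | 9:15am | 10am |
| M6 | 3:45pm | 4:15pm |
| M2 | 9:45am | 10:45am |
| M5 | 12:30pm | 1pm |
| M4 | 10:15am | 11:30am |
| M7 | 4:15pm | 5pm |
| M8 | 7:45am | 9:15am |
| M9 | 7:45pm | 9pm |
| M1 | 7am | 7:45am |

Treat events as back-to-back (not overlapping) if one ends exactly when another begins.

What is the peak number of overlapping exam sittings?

2

Sort all start/end points and keep a running count:
7am start M1 → 1
7:45am end M1 → 0
7:45am start M8 → 1
9:15am end M8 → 0
9:15am start M3 → 1
9:45am start M2 → 2
10am end M3 → 1
10:15am start M4 → 2
10:45am end M2 → 1
11:30am end M4 → 0
12:30pm start M5 → 1
1pm end M5 → 0
3:45pm start M6 → 1
4:15pm end M6 → 0
4:15pm start M7 → 1
5pm end M7 → 0
7:45pm start M9 → 1
9pm end M9 → 0
Peak is 2, at 9:45am (M2, M3).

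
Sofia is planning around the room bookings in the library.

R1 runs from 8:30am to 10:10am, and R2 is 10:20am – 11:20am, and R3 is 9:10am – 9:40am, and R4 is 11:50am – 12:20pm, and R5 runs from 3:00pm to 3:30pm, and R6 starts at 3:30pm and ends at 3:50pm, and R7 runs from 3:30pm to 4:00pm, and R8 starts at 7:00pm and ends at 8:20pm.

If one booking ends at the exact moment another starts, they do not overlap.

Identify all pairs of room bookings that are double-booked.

R1 & R3, R6 & R7

Check each pair: they overlap iff neither finishes before the other starts.
Sorted by start: R1, R3, R2, R4, R5, R6, R7, R8.
R3 starts before R1 ends → R1 and R3 overlap.
R2 starts after R1 ends — done with R1.
R2 starts after R3 ends — done with R3.
R4 starts after R2 ends — done with R2.
R5 starts after R4 ends — done with R4.
R6 starts exactly when R5 ends (back-to-back, no overlap) — done with R5.
R7 starts before R6 ends → R6 and R7 overlap.
R8 starts after R6 ends.
R8 starts after R7 ends.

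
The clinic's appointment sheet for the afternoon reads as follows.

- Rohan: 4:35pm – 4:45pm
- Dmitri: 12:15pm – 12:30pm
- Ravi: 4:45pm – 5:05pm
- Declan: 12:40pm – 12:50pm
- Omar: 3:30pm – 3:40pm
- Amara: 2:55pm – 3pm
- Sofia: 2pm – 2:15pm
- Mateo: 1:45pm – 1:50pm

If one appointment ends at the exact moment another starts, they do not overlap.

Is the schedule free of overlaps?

Sorted by start: Dmitri, Declan, Mateo, Sofia, Amara, Omar, Rohan, Ravi.
Declan starts after Dmitri ends; Dmitri is clear from here.
Mateo starts after Declan ends; Declan is clear from here.
Sofia starts after Mateo ends; Mateo is clear from here.
Amara starts after Sofia ends; Sofia is clear from here.
Omar starts after Amara ends; Amara is clear from here.
Rohan starts after Omar ends; Omar is clear from here.
Ravi starts exactly when Rohan ends (back-to-back, no overlap).
Every pair is clear; the schedule has no overlaps.

Yes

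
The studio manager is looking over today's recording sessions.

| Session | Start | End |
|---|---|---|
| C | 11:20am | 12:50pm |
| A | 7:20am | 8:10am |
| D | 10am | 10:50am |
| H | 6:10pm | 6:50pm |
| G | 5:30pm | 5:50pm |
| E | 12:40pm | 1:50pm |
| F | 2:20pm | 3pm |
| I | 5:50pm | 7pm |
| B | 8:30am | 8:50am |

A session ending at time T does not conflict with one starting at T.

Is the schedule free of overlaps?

Check each pair: they overlap iff neither finishes before the other starts.
Sorted by start: A, B, D, C, E, F, G, I, H.
B starts after A ends; A is clear from here.
D starts after B ends; B is clear from here.
C starts after D ends; D is clear from here.
E starts before C ends → C and E overlap.
That's a conflict, so the schedule is not conflict-free.

No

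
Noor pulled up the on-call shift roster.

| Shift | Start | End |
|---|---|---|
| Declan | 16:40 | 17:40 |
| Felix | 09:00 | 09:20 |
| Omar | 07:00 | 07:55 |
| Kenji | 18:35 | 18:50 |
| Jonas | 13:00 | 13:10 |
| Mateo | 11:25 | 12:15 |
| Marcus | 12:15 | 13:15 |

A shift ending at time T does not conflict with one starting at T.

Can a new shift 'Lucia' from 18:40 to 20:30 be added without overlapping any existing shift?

No — it overlaps Kenji

Omar: ends 07:55 at or before Lucia starts 18:40 → clear.
Felix: ends 09:20 at or before Lucia starts 18:40 → clear.
Mateo: ends 12:15 at or before Lucia starts 18:40 → clear.
Marcus: ends 13:15 at or before Lucia starts 18:40 → clear.
Jonas: ends 13:10 at or before Lucia starts 18:40 → clear.
Declan: ends 17:40 at or before Lucia starts 18:40 → clear.
Kenji: starts 18:35 before Lucia ends 20:30, and ends 18:50 after Lucia starts 18:40 → overlap.
Lucia overlaps Kenji.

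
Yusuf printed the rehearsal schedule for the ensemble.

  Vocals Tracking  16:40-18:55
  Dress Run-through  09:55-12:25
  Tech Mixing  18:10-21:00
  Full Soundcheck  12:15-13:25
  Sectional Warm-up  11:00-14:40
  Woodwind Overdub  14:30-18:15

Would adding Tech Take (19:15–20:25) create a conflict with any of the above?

Yes — it overlaps Tech Mixing

Dress Run-through: ends 12:25 at or before Tech Take starts 19:15 → clear.
Sectional Warm-up: ends 14:40 at or before Tech Take starts 19:15 → clear.
Full Soundcheck: ends 13:25 at or before Tech Take starts 19:15 → clear.
Woodwind Overdub: ends 18:15 at or before Tech Take starts 19:15 → clear.
Vocals Tracking: ends 18:55 at or before Tech Take starts 19:15 → clear.
Tech Mixing: starts 18:10 before Tech Take ends 20:25, and ends 21:00 after Tech Take starts 19:15 → overlap.
Tech Take overlaps Tech Mixing.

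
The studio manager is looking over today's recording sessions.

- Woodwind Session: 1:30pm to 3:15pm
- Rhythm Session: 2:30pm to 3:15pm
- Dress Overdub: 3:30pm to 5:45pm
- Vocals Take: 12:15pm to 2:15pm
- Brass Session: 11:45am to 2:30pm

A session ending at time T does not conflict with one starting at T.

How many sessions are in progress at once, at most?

3

Walk through starts and ends in time order (an end at T is processed before a start at T):
11:45am start Brass Session → 1
12:15pm start Vocals Take → 2
1:30pm start Woodwind Session → 3
2:15pm end Vocals Take → 2
2:30pm end Brass Session → 1
2:30pm start Rhythm Session → 2
3:15pm end Rhythm Session → 1
3:15pm end Woodwind Session → 0
3:30pm start Dress Overdub → 1
5:45pm end Dress Overdub → 0
Peak is 3, at 1:30pm (Brass Session, Vocals Take, Woodwind Session).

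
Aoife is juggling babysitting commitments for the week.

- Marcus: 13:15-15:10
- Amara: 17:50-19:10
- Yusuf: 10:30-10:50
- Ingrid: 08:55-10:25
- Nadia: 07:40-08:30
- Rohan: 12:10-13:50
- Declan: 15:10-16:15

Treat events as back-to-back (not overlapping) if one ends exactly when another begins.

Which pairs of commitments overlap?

Check each pair: they overlap iff neither finishes before the other starts.
Sorted by start: Nadia, Ingrid, Yusuf, Rohan, Marcus, Declan, Amara.
Ingrid starts after Nadia ends, so Nadia has no further overlaps.
Yusuf starts after Ingrid ends, so Ingrid has no further overlaps.
Rohan starts after Yusuf ends, so Yusuf has no further overlaps.
Marcus starts before Rohan ends → Rohan and Marcus overlap.
Declan starts after Rohan ends, so Rohan has no further overlaps.
Declan starts exactly when Marcus ends (back-to-back, no overlap), so Marcus has no further overlaps.
Amara starts after Declan ends.

Marcus & Rohan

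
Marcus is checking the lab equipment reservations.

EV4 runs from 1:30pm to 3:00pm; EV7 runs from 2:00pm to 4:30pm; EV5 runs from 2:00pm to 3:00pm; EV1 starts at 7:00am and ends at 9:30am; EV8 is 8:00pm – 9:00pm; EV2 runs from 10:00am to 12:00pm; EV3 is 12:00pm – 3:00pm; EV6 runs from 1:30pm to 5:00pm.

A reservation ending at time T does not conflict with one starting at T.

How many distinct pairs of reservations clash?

Two intervals overlap when each starts before the other ends.
Sorted by start: EV1, EV2, EV3, EV4, EV6, EV5, EV7, EV8.
EV2 starts after EV1 ends, so EV1 has no further overlaps.
EV3 starts exactly when EV2 ends (back-to-back, no overlap), so EV2 has no further overlaps.
EV4 starts before EV3 ends → EV3 and EV4 overlap.
EV6 starts before EV3 ends → EV3 and EV6 overlap.
EV5 starts before EV3 ends → EV3 and EV5 overlap.
EV7 starts before EV3 ends → EV3 and EV7 overlap.
EV8 starts after EV3 ends.
EV6 starts before EV4 ends → EV4 and EV6 overlap.
EV5 starts before EV4 ends → EV4 and EV5 overlap.
EV7 starts before EV4 ends → EV4 and EV7 overlap.
EV8 starts after EV4 ends.
EV5 starts before EV6 ends → EV6 and EV5 overlap.
EV7 starts before EV6 ends → EV6 and EV7 overlap.
EV8 starts after EV6 ends.
EV7 starts before EV5 ends → EV5 and EV7 overlap.
EV8 starts after EV5 ends.
EV8 starts after EV7 ends.
Overlapping pairs: EV3 & EV4, EV3 & EV5, EV3 & EV6, EV3 & EV7, EV4 & EV5, EV4 & EV6, EV4 & EV7, EV5 & EV6, EV5 & EV7, EV6 & EV7 — 10 in total.

10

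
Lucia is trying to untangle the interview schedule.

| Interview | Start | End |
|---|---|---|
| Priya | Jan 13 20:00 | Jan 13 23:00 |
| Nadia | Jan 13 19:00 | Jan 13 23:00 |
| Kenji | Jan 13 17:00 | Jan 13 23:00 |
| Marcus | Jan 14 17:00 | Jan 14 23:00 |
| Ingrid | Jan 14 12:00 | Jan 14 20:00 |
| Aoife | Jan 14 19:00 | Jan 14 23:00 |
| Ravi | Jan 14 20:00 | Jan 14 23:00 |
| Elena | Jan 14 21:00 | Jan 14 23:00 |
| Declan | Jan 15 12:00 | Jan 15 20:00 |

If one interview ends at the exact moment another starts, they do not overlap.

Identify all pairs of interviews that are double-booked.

Two intervals overlap when each starts before the other ends.
Sorted by start: Kenji, Nadia, Priya, Ingrid, Marcus, Aoife, Ravi, Elena, Declan.
Nadia starts before Kenji ends → Kenji and Nadia overlap.
Priya starts before Kenji ends → Kenji and Priya overlap.
Ingrid starts after Kenji ends, so Kenji has no further overlaps.
Priya starts before Nadia ends → Nadia and Priya overlap.
Ingrid starts after Nadia ends, so Nadia has no further overlaps.
Ingrid starts after Priya ends, so Priya has no further overlaps.
Marcus starts before Ingrid ends → Ingrid and Marcus overlap.
Aoife starts before Ingrid ends → Ingrid and Aoife overlap.
Ravi starts exactly when Ingrid ends (back-to-back, no overlap), so Ingrid has no further overlaps.
Aoife starts before Marcus ends → Marcus and Aoife overlap.
Ravi starts before Marcus ends → Marcus and Ravi overlap.
Elena starts before Marcus ends → Marcus and Elena overlap.
Declan starts after Marcus ends.
Ravi starts before Aoife ends → Aoife and Ravi overlap.
Elena starts before Aoife ends → Aoife and Elena overlap.
Declan starts after Aoife ends.
Elena starts before Ravi ends → Ravi and Elena overlap.
Declan starts after Ravi ends.
Declan starts after Elena ends.

Aoife & Elena, Aoife & Ingrid, Aoife & Marcus, Aoife & Ravi, Elena & Marcus, Elena & Ravi, Ingrid & Marcus, Kenji & Nadia, Kenji & Priya, Marcus & Ravi, Nadia & Priya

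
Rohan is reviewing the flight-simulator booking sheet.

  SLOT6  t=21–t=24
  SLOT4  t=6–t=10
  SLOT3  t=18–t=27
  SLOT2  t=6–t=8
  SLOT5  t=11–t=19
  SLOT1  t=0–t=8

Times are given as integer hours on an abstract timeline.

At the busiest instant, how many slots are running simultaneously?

3

Sweep the timeline, counting +1 at each start and −1 at each end (ends before starts at a tie):
t=0 start SLOT1 → 1
t=6 start SLOT2 → 2
t=6 start SLOT4 → 3
t=8 end SLOT1 → 2
t=8 end SLOT2 → 1
t=10 end SLOT4 → 0
t=11 start SLOT5 → 1
t=18 start SLOT3 → 2
t=19 end SLOT5 → 1
t=21 start SLOT6 → 2
t=24 end SLOT6 → 1
t=27 end SLOT3 → 0
Peak is 3, at t=6 (SLOT1, SLOT2, SLOT4).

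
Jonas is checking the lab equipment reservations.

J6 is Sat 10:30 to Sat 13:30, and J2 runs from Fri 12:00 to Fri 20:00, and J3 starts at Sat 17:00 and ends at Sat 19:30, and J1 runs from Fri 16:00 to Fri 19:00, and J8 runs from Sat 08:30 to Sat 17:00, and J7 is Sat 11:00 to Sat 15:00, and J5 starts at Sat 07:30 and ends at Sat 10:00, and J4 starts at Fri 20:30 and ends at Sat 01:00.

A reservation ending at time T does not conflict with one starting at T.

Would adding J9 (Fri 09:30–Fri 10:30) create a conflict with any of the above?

J2: starts Fri 12:00 at or after J9 ends Fri 10:30 → clear.
J1: starts Fri 16:00 at or after J9 ends Fri 10:30 → clear.
J4: starts Fri 20:30 at or after J9 ends Fri 10:30 → clear.
J5: starts Sat 07:30 at or after J9 ends Fri 10:30 → clear.
J8: starts Sat 08:30 at or after J9 ends Fri 10:30 → clear.
J6: starts Sat 10:30 at or after J9 ends Fri 10:30 → clear.
J7: starts Sat 11:00 at or after J9 ends Fri 10:30 → clear.
J3: starts Sat 17:00 at or after J9 ends Fri 10:30 → clear.

No — it doesn't clash with anything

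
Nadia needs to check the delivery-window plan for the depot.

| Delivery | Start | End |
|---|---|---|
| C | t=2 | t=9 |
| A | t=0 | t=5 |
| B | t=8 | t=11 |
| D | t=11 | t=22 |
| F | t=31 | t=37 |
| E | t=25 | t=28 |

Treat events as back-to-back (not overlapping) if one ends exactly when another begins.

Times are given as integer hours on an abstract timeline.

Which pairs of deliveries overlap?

A & C, B & C

Sorted by start: A, C, B, D, E, F.
C starts before A ends → A and C overlap.
B starts after A ends, so A has no further overlaps.
B starts before C ends → C and B overlap.
D starts after C ends, so C has no further overlaps.
D starts exactly when B ends (back-to-back, no overlap), so B has no further overlaps.
E starts after D ends, so D has no further overlaps.
F starts after E ends.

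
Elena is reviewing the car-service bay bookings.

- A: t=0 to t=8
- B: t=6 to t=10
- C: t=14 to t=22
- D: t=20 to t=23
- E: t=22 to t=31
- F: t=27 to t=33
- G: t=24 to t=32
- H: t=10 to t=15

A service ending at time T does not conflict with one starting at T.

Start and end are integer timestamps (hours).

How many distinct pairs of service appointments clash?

7

Two intervals overlap when each starts before the other ends.
Sorted by start: A, B, H, C, D, E, G, F.
B starts before A ends → A and B overlap.
H starts after A ends, so A has no further overlaps.
H starts exactly when B ends (back-to-back, no overlap), so B has no further overlaps.
C starts before H ends → H and C overlap.
D starts after H ends, so H has no further overlaps.
D starts before C ends → C and D overlap.
E starts exactly when C ends (back-to-back, no overlap), so C has no further overlaps.
E starts before D ends → D and E overlap.
G starts after D ends, so D has no further overlaps.
G starts before E ends → E and G overlap.
F starts before E ends → E and F overlap.
F starts before G ends → G and F overlap.
Overlapping pairs: A & B, C & D, C & H, D & E, E & F, E & G, F & G — 7 in total.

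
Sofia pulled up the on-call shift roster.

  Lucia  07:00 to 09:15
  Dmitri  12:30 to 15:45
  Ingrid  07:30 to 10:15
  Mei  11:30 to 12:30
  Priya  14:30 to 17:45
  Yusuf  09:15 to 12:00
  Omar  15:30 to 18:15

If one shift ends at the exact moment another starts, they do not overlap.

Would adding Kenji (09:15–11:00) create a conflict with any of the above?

Yes — it overlaps Ingrid, Yusuf

Lucia: ends 09:15 at or before Kenji starts 09:15 → clear.
Ingrid: starts 07:30 before Kenji ends 11:00, and ends 10:15 after Kenji starts 09:15 → overlap.
Yusuf: starts 09:15 before Kenji ends 11:00, and ends 12:00 after Kenji starts 09:15 → overlap.
Mei: starts 11:30 at or after Kenji ends 11:00 → clear.
Dmitri: starts 12:30 at or after Kenji ends 11:00 → clear.
Priya: starts 14:30 at or after Kenji ends 11:00 → clear.
Omar: starts 15:30 at or after Kenji ends 11:00 → clear.
Kenji overlaps Ingrid, Yusuf.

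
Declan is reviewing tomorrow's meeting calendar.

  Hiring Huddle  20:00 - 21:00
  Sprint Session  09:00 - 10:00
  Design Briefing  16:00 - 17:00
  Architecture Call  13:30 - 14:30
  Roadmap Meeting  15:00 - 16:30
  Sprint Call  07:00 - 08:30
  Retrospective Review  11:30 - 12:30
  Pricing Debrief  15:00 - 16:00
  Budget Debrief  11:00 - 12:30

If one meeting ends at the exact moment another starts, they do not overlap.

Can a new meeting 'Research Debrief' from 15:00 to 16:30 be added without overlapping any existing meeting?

Sprint Call: ends 08:30 at or before Research Debrief starts 15:00 → clear.
Sprint Session: ends 10:00 at or before Research Debrief starts 15:00 → clear.
Budget Debrief: ends 12:30 at or before Research Debrief starts 15:00 → clear.
Retrospective Review: ends 12:30 at or before Research Debrief starts 15:00 → clear.
Architecture Call: ends 14:30 at or before Research Debrief starts 15:00 → clear.
Pricing Debrief: starts 15:00 before Research Debrief ends 16:30, and ends 16:00 after Research Debrief starts 15:00 → overlap.
Roadmap Meeting: starts 15:00 before Research Debrief ends 16:30, and ends 16:30 after Research Debrief starts 15:00 → overlap.
Design Briefing: starts 16:00 before Research Debrief ends 16:30, and ends 17:00 after Research Debrief starts 15:00 → overlap.
Hiring Huddle: starts 20:00 at or after Research Debrief ends 16:30 → clear.
Research Debrief overlaps Pricing Debrief, Roadmap Meeting, Design Briefing.

No — it overlaps Design Briefing, Pricing Debrief, Roadmap Meeting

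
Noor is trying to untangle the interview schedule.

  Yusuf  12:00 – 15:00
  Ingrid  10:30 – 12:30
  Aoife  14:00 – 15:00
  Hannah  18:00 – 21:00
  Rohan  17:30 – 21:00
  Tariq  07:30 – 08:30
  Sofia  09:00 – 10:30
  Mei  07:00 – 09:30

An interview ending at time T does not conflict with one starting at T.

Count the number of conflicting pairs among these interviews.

5

Sorted by start: Mei, Tariq, Sofia, Ingrid, Yusuf, Aoife, Rohan, Hannah.
Tariq starts before Mei ends → Mei and Tariq overlap.
Sofia starts before Mei ends → Mei and Sofia overlap.
Ingrid starts after Mei ends; Mei is clear from here.
Sofia starts after Tariq ends; Tariq is clear from here.
Ingrid starts exactly when Sofia ends (back-to-back, no overlap); Sofia is clear from here.
Yusuf starts before Ingrid ends → Ingrid and Yusuf overlap.
Aoife starts after Ingrid ends; Ingrid is clear from here.
Aoife starts before Yusuf ends → Yusuf and Aoife overlap.
Rohan starts after Yusuf ends; Yusuf is clear from here.
Rohan starts after Aoife ends; Aoife is clear from here.
Hannah starts before Rohan ends → Rohan and Hannah overlap.
Overlapping pairs: Aoife & Yusuf, Hannah & Rohan, Ingrid & Yusuf, Mei & Sofia, Mei & Tariq — 5 in total.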